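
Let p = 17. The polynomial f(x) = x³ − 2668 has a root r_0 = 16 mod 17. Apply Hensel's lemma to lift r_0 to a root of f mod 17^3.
r_2 = 3586 (mod 4913)

Hensel: r_{i+1} = r_i − f(r_i)/f′(r_i) mod 17^{i+2}, where f′(x) = 3x². Iterate:
  r_0 = 16 (mod 17)
  r_1 = 118 (mod 289)
  r_2 = 3586 (mod 4913)
Final: r = 3586 with f(r) ≡ 0 mod 17^3.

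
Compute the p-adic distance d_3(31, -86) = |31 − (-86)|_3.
d_3(31, -86) = 1/9

Step 1 — x − y = 31 − (-86) = 117. Step 2 — v_3(117) = 2 (factor: 117 = (3^2 · 13); the sign does not affect v_p). Step 3 — |x − y|_3 = 3^{-2} = 1/9.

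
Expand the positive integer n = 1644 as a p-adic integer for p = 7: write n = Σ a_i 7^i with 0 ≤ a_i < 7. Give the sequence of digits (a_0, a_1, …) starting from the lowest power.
(a_0, a_1, …) = (6, 3, 5, 4)

Repeated division by 7 gives the digits low-to-high: 1644 = 6 + 3·7^1 + 5·7^2 + 4·7^3. Digit sequence: (6, 3, 5, 4).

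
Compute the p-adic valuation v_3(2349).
v_3(2349) = 4

v_3(n) is the largest exponent k such that 3^k divides n. Factor out: 2349 = 3^4 · 29. (Sign doesn't affect v_p.) So v_3(2349) = 4.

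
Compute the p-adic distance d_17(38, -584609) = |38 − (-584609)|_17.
d_17(38, -584609) = 1/83521

Step 1 — x − y = 38 − (-584609) = 584647. Step 2 — v_17(584647) = 4 (factor: 584647 = (17^4 · 7); the sign does not affect v_p). Step 3 — |x − y|_17 = 17^{-4} = 1/83521.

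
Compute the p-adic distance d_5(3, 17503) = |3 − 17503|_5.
d_5(3, 17503) = 1/625

Step 1 — x − y = 3 − 17503 = -17500. Step 2 — v_5(-17500) = 4 (factor: -17500 = −(5^4 · 28); the sign does not affect v_p). Step 3 — |x − y|_5 = 5^{-4} = 1/625.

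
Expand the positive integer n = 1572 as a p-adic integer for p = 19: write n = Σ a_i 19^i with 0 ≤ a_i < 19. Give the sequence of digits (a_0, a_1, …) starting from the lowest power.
(a_0, a_1, …) = (14, 6, 4)

Repeated division by 19 gives the digits low-to-high: 1572 = 14 + 6·19^1 + 4·19^2. Digit sequence: (14, 6, 4).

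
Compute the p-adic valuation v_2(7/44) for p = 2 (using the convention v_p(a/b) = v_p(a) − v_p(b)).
v_2(7/44) = -2

Factor powers of 2 from the numerator and denominator of the reduced fraction: 7 = 2^0 · 7 and 44 = 2^2 · 11. Apply v_p(a/b) = v_p(a) − v_p(b): v_2(7/44) = 0 − 2 = -2.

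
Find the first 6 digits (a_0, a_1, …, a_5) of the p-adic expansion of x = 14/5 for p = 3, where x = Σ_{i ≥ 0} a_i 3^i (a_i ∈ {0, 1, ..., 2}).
(a_0, …, a_5) = (1, 0, 2, 0, 1, 2)

v_3(14/5) = 0 (numerator and denominator both coprime to 3), so x ∈ ℤ_3^×. Compute digits iteratively via a_i = x_i mod 3, x_{i+1} = (x_i − a_i)/3, with x_0 = x:
  x_0 = 14/5;  a_0 = 1;  x_1 = (x_0 − 1)/3 = 3/5
  x_1 = 3/5;  a_1 = 0;  x_2 = (x_1 − 0)/3 = 1/5
  x_2 = 1/5;  a_2 = 2;  x_3 = (x_2 − 2)/3 = -3/5
  x_3 = -3/5;  a_3 = 0;  x_4 = (x_3 − 0)/3 = -1/5
  x_4 = -1/5;  a_4 = 1;  x_5 = (x_4 − 1)/3 = -2/5
  x_5 = -2/5;  a_5 = 2;  x_6 = (x_5 − 2)/3 = -4/5
Digits: (1, 0, 2, 0, 1, 2).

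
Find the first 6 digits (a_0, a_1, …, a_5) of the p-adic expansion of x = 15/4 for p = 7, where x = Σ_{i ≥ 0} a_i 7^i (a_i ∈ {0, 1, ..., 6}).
(a_0, …, a_5) = (2, 2, 5, 1, 5, 1)

v_7(15/4) = 0 (numerator and denominator both coprime to 7), so x ∈ ℤ_7^×. Compute digits iteratively via a_i = x_i mod 7, x_{i+1} = (x_i − a_i)/7, with x_0 = x:
  x_0 = 15/4;  a_0 = 2;  x_1 = (x_0 − 2)/7 = 1/4
  x_1 = 1/4;  a_1 = 2;  x_2 = (x_1 − 2)/7 = -1/4
  x_2 = -1/4;  a_2 = 5;  x_3 = (x_2 − 5)/7 = -3/4
  x_3 = -3/4;  a_3 = 1;  x_4 = (x_3 − 1)/7 = -1/4
  x_4 = -1/4;  a_4 = 5;  x_5 = (x_4 − 5)/7 = -3/4
  x_5 = -3/4;  a_5 = 1;  x_6 = (x_5 − 1)/7 = -1/4
Digits: (2, 2, 5, 1, 5, 1).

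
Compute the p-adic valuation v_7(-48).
v_7(-48) = 0

v_7(n) is the largest exponent k such that 7^k divides n. Factor out: -48 = -7^0 · 48. (Sign doesn't affect v_p.) So v_7(-48) = 0.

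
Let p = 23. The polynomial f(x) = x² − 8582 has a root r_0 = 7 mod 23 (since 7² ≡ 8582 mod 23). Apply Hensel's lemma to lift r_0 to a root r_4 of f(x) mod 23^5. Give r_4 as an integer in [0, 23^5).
r_4 = 3305015 (mod 6436343)

Hensel's recurrence: r_{i+1} = r_i − f(r_i)·(f′(r_i))^{-1} mod 23^{i+2}, with f′(x) = 2x. Iterate:
  r_0 = 7 (mod 23)
  r_1 = 352 (mod 529)
  r_2 = 7758 (mod 12167)
  r_3 = 226764 (mod 279841)
  r_4 = 3305015 (mod 6436343)
Final: r_4 = 3305015, and one checks f(r_4) ≡ 0 mod 23^5.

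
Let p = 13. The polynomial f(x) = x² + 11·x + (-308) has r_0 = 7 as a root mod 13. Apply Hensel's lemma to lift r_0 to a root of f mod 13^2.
r_1 = 163 (mod 169)

Hensel: r_{i+1} = r_i − f(r_i)·(f′(r_i))^{-1} mod 13^{i+2}, f′(x) = 2x + 11. Iterate:
  r_0 = 7 (mod 13)
  r_1 = 163 (mod 169)
Final: r = 163 satisfies f(r) ≡ 0 mod 13^2.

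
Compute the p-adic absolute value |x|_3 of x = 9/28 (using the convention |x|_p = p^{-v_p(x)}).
|9/28|_3 = 1/9

Step 1 — compute v_3(x) by factoring powers of 3 out of the numerator and denominator: v_3(9/28) = 2. Step 2 — apply |x|_p = p^{-v_p(x)} = 3^{-2} = 1/9.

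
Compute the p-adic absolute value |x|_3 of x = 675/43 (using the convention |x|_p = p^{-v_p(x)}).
|675/43|_3 = 1/27

Step 1 — compute v_3(x) by factoring powers of 3 out of the numerator and denominator: v_3(675/43) = 3. Step 2 — apply |x|_p = p^{-v_p(x)} = 3^{-3} = 1/27.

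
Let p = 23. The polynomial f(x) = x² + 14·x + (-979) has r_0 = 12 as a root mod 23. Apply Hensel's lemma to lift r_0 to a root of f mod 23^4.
r_3 = 75245 (mod 279841)

Hensel: r_{i+1} = r_i − f(r_i)·(f′(r_i))^{-1} mod 23^{i+2}, f′(x) = 2x + 14. Iterate:
  r_0 = 12 (mod 23)
  r_1 = 127 (mod 529)
  r_2 = 2243 (mod 12167)
  r_3 = 75245 (mod 279841)
Final: r = 75245 satisfies f(r) ≡ 0 mod 23^4.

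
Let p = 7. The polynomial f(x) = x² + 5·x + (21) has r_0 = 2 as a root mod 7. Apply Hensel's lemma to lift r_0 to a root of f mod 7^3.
r_2 = 107 (mod 343)

Hensel: r_{i+1} = r_i − f(r_i)·(f′(r_i))^{-1} mod 7^{i+2}, f′(x) = 2x + 5. Iterate:
  r_0 = 2 (mod 7)
  r_1 = 9 (mod 49)
  r_2 = 107 (mod 343)
Final: r = 107 satisfies f(r) ≡ 0 mod 7^3.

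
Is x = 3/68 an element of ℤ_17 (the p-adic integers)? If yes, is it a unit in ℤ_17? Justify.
x ∉ ℤ_17 (v_17(x) = -1 < 0)

ℤ_17 = {x ∈ ℚ_17 : v_17(x) ≥ 0} and ℤ_17^× = {x ∈ ℤ_17 : v_17(x) = 0}. Here v_17(3/68) = v_17(num) − v_17(den) = -1; compare against these criteria.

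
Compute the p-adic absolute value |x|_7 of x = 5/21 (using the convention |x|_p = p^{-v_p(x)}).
|5/21|_7 = 7

Step 1 — compute v_7(x) by factoring powers of 7 out of the numerator and denominator: v_7(5/21) = -1. Step 2 — apply |x|_p = p^{-v_p(x)} = 7^{1} = 7.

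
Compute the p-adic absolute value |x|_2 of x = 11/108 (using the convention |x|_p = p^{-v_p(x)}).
|11/108|_2 = 4

Step 1 — compute v_2(x) by factoring powers of 2 out of the numerator and denominator: v_2(11/108) = -2. Step 2 — apply |x|_p = p^{-v_p(x)} = 2^{2} = 4.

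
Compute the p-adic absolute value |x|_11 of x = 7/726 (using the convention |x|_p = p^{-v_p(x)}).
|7/726|_11 = 121

Step 1 — compute v_11(x) by factoring powers of 11 out of the numerator and denominator: v_11(7/726) = -2. Step 2 — apply |x|_p = p^{-v_p(x)} = 11^{2} = 121.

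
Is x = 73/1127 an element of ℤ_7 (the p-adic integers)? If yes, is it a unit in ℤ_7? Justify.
x ∉ ℤ_7 (v_7(x) = -2 < 0)

ℤ_7 = {x ∈ ℚ_7 : v_7(x) ≥ 0} and ℤ_7^× = {x ∈ ℤ_7 : v_7(x) = 0}. Here v_7(73/1127) = v_7(num) − v_7(den) = -2; compare against these criteria.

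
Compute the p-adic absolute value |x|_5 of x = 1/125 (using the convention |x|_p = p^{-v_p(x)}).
|1/125|_5 = 125

Step 1 — compute v_5(x) by factoring powers of 5 out of the numerator and denominator: v_5(1/125) = -3. Step 2 — apply |x|_p = p^{-v_p(x)} = 5^{3} = 125.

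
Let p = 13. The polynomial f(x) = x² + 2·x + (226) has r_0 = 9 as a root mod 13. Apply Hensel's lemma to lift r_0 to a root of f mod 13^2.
r_1 = 35 (mod 169)

Hensel: r_{i+1} = r_i − f(r_i)·(f′(r_i))^{-1} mod 13^{i+2}, f′(x) = 2x + 2. Iterate:
  r_0 = 9 (mod 13)
  r_1 = 35 (mod 169)
Final: r = 35 satisfies f(r) ≡ 0 mod 13^2.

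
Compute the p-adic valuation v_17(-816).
v_17(-816) = 1

v_17(n) is the largest exponent k such that 17^k divides n. Factor out: -816 = -17^1 · 48. (Sign doesn't affect v_p.) So v_17(-816) = 1.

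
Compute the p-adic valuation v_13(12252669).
v_13(12252669) = 5

v_13(n) is the largest exponent k such that 13^k divides n. Factor out: 12252669 = 13^5 · 33. (Sign doesn't affect v_p.) So v_13(12252669) = 5.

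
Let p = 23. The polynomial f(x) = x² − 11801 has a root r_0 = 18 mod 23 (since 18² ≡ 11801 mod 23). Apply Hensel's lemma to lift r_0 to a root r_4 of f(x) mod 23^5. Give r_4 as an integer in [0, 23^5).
r_4 = 3316388 (mod 6436343)

Hensel's recurrence: r_{i+1} = r_i − f(r_i)·(f′(r_i))^{-1} mod 23^{i+2}, with f′(x) = 2x. Iterate:
  r_0 = 18 (mod 23)
  r_1 = 87 (mod 529)
  r_2 = 6964 (mod 12167)
  r_3 = 238137 (mod 279841)
  r_4 = 3316388 (mod 6436343)
Final: r_4 = 3316388, and one checks f(r_4) ≡ 0 mod 23^5.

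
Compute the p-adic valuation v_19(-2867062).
v_19(-2867062) = 4

v_19(n) is the largest exponent k such that 19^k divides n. Factor out: -2867062 = -19^4 · 22. (Sign doesn't affect v_p.) So v_19(-2867062) = 4.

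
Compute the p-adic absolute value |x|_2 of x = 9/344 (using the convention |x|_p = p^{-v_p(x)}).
|9/344|_2 = 8

Step 1 — compute v_2(x) by factoring powers of 2 out of the numerator and denominator: v_2(9/344) = -3. Step 2 — apply |x|_p = p^{-v_p(x)} = 2^{3} = 8.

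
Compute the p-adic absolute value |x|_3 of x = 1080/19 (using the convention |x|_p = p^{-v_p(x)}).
|1080/19|_3 = 1/27

Step 1 — compute v_3(x) by factoring powers of 3 out of the numerator and denominator: v_3(1080/19) = 3. Step 2 — apply |x|_p = p^{-v_p(x)} = 3^{-3} = 1/27.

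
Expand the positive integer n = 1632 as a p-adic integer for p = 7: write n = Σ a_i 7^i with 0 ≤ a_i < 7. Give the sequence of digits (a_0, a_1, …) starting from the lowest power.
(a_0, a_1, …) = (1, 2, 5, 4)

Repeated division by 7 gives the digits low-to-high: 1632 = 1 + 2·7^1 + 5·7^2 + 4·7^3. Digit sequence: (1, 2, 5, 4).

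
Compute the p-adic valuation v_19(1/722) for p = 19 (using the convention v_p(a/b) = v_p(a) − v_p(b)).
v_19(1/722) = -2

Factor powers of 19 from the numerator and denominator of the reduced fraction: 1 = 19^0 · 1 and 722 = 19^2 · 2. Apply v_p(a/b) = v_p(a) − v_p(b): v_19(1/722) = 0 − 2 = -2.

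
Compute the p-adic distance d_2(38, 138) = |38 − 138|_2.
d_2(38, 138) = 1/4

Step 1 — x − y = 38 − 138 = -100. Step 2 — v_2(-100) = 2 (factor: -100 = −(2^2 · 25); the sign does not affect v_p). Step 3 — |x − y|_2 = 2^{-2} = 1/4.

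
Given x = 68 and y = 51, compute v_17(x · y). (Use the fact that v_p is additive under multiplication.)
v_17(3468) = 2

v_p(x) = 1 (factor: 68 = 17^1 · 4); v_p(y) = 1 (factor: 51 = 17^1 · 3). Additivity: v_p(xy) = v_p(x) + v_p(y) = 1 + 1 = 2. (Direct check: xy = 3468 = 17^2 · (12).)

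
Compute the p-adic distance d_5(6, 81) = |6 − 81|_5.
d_5(6, 81) = 1/25

Step 1 — x − y = 6 − 81 = -75. Step 2 — v_5(-75) = 2 (factor: -75 = −(5^2 · 3); the sign does not affect v_p). Step 3 — |x − y|_5 = 5^{-2} = 1/25.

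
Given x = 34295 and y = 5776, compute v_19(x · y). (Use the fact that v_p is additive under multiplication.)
v_19(198087920) = 5

v_p(x) = 3 (factor: 34295 = 19^3 · 5); v_p(y) = 2 (factor: 5776 = 19^2 · 16). Additivity: v_p(xy) = v_p(x) + v_p(y) = 3 + 2 = 5. (Direct check: xy = 198087920 = 19^5 · (80).)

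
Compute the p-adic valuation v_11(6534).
v_11(6534) = 2

v_11(n) is the largest exponent k such that 11^k divides n. Factor out: 6534 = 11^2 · 54. (Sign doesn't affect v_p.) So v_11(6534) = 2.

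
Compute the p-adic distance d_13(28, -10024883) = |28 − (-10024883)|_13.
d_13(28, -10024883) = 1/371293

Step 1 — x − y = 28 − (-10024883) = 10024911. Step 2 — v_13(10024911) = 5 (factor: 10024911 = (13^5 · 27); the sign does not affect v_p). Step 3 — |x − y|_13 = 13^{-5} = 1/371293.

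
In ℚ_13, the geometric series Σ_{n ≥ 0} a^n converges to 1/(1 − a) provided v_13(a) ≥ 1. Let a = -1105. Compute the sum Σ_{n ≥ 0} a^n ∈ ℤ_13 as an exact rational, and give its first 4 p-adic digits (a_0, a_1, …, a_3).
Σ a^n = 1/(1 − a) = 1/1106;  first 4 digits = (1, 6, 3, 4)

v_13(a) = 1 ≥ 1, so the series converges in ℤ_13 to 1/(1 − a) = 1/(1 − (-1105)) = 1/1106. Expand this rational in ℤ_13: compute digits iteratively via d_i = x_i mod 13, x_{i+1} = (x_i − d_i)/13. The first 4 digits are (1, 6, 3, 4).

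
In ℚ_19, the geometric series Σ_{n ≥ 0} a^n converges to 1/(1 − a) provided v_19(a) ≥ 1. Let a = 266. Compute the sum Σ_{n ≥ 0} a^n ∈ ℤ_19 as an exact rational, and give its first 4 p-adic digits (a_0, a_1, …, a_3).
Σ a^n = 1/(1 − a) = -1/265;  first 4 digits = (1, 14, 6, 18)

v_19(a) = 1 ≥ 1, so the series converges in ℤ_19 to 1/(1 − a) = 1/(1 − 266) = -1/265. Expand this rational in ℤ_19: compute digits iteratively via d_i = x_i mod 19, x_{i+1} = (x_i − d_i)/19. The first 4 digits are (1, 14, 6, 18).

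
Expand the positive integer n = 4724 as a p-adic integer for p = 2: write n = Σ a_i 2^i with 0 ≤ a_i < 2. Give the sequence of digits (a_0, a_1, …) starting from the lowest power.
(a_0, a_1, …) = (0, 0, 1, 0, 1, 1, 1, 0, 0, 1, 0, 0, 1)

Repeated division by 2 gives the digits low-to-high: 4724 = 1·2^2 + 1·2^4 + 1·2^5 + 1·2^6 + 1·2^9 + 1·2^12. Digit sequence: (0, 0, 1, 0, 1, 1, 1, 0, 0, 1, 0, 0, 1).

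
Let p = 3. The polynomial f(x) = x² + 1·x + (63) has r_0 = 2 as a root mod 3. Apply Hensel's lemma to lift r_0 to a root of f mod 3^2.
r_1 = 8 (mod 9)

Hensel: r_{i+1} = r_i − f(r_i)·(f′(r_i))^{-1} mod 3^{i+2}, f′(x) = 2x + 1. Iterate:
  r_0 = 2 (mod 3)
  r_1 = 8 (mod 9)
Final: r = 8 satisfies f(r) ≡ 0 mod 3^2.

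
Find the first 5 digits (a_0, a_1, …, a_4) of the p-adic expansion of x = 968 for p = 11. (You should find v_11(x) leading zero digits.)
(a_0, …, a_4) = (0, 0, 8, 0, 0)

v_11(968) = 2, so a_0 = ... = a_1 = 0. Factor out: x = 11^2 · u with u = 8 a unit in ℤ_11. Expand u iteratively via a_{v+i} = u_i mod 11, u_{i+1} = (u_i − a_{v+i})/11:
  u_0 = 8;  a_2 = 8;  u_1 = (u_0 − 8)/11 = 0
  u_1 = 0;  a_3 = 0;  u_2 = (u_1 − 0)/11 = 0
  u_2 = 0;  a_4 = 0;  u_3 = (u_2 − 0)/11 = 0
Digits: (0, 0, 8, 0, 0).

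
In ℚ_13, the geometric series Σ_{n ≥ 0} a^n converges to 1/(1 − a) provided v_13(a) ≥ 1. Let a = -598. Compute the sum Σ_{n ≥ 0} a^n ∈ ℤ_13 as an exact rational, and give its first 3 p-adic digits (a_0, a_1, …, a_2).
Σ a^n = 1/(1 − a) = 1/599;  first 3 digits = (1, 6, 6)

v_13(a) = 1 ≥ 1, so the series converges in ℤ_13 to 1/(1 − a) = 1/(1 − (-598)) = 1/599. Expand this rational in ℤ_13: compute digits iteratively via d_i = x_i mod 13, x_{i+1} = (x_i − d_i)/13. The first 3 digits are (1, 6, 6).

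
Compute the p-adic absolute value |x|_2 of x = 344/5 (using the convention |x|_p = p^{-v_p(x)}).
|344/5|_2 = 1/8

Step 1 — compute v_2(x) by factoring powers of 2 out of the numerator and denominator: v_2(344/5) = 3. Step 2 — apply |x|_p = p^{-v_p(x)} = 2^{-3} = 1/8.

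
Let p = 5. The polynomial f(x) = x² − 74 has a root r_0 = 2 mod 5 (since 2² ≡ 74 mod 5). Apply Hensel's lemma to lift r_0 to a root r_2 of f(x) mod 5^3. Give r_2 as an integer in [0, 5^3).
r_2 = 107 (mod 125)

Hensel's recurrence: r_{i+1} = r_i − f(r_i)·(f′(r_i))^{-1} mod 5^{i+2}, with f′(x) = 2x. Iterate:
  r_0 = 2 (mod 5)
  r_1 = 7 (mod 25)
  r_2 = 107 (mod 125)
Final: r_2 = 107, and one checks f(r_2) ≡ 0 mod 5^3.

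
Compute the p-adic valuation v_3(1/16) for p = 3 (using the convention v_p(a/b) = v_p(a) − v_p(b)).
v_3(1/16) = 0

Factor powers of 3 from the numerator and denominator of the reduced fraction: 1 = 3^0 · 1 and 16 = 3^0 · 16. Apply v_p(a/b) = v_p(a) − v_p(b): v_3(1/16) = 0 − 0 = 0.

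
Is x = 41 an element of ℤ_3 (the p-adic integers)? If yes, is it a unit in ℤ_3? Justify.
x ∈ ℤ_3^× (unit); v_3(x) = 0

ℤ_3 = {x ∈ ℚ_3 : v_3(x) ≥ 0} and ℤ_3^× = {x ∈ ℤ_3 : v_3(x) = 0}. Here v_3(41) = v_3(num) − v_3(den) = 0; compare against these criteria.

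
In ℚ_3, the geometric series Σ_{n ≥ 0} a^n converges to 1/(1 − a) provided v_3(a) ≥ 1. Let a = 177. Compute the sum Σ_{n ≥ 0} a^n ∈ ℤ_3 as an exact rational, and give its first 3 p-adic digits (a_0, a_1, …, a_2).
Σ a^n = 1/(1 − a) = -1/176;  first 3 digits = (1, 2, 2)

v_3(a) = 1 ≥ 1, so the series converges in ℤ_3 to 1/(1 − a) = 1/(1 − 177) = -1/176. Expand this rational in ℤ_3: compute digits iteratively via d_i = x_i mod 3, x_{i+1} = (x_i − d_i)/3. The first 3 digits are (1, 2, 2).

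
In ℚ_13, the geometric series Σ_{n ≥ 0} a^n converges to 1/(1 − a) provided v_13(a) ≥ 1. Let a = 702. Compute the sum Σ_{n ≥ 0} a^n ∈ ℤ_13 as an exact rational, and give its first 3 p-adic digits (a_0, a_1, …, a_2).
Σ a^n = 1/(1 − a) = -1/701;  first 3 digits = (1, 2, 8)

v_13(a) = 1 ≥ 1, so the series converges in ℤ_13 to 1/(1 − a) = 1/(1 − 702) = -1/701. Expand this rational in ℤ_13: compute digits iteratively via d_i = x_i mod 13, x_{i+1} = (x_i − d_i)/13. The first 3 digits are (1, 2, 8).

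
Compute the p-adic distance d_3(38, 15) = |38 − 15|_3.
d_3(38, 15) = 1

Step 1 — x − y = 38 − 15 = 23. Step 2 — v_3(23) = 0 (factor: 23 = (3^0 · 23); the sign does not affect v_p). Step 3 — |x − y|_3 = 3^{0} = 1.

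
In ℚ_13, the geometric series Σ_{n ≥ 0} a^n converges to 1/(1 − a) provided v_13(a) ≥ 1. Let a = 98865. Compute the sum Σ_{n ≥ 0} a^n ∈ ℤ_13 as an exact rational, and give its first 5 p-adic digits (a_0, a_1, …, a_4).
Σ a^n = 1/(1 − a) = -1/98864;  first 5 digits = (1, 0, 0, 6, 3)

v_13(a) = 3 ≥ 1, so the series converges in ℤ_13 to 1/(1 − a) = 1/(1 − 98865) = -1/98864. Expand this rational in ℤ_13: compute digits iteratively via d_i = x_i mod 13, x_{i+1} = (x_i − d_i)/13. The first 5 digits are (1, 0, 0, 6, 3).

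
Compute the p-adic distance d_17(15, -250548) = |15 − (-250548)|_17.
d_17(15, -250548) = 1/83521

Step 1 — x − y = 15 − (-250548) = 250563. Step 2 — v_17(250563) = 4 (factor: 250563 = (17^4 · 3); the sign does not affect v_p). Step 3 — |x − y|_17 = 17^{-4} = 1/83521.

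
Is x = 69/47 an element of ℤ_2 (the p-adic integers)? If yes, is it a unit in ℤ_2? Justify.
x ∈ ℤ_2^× (unit); v_2(x) = 0

ℤ_2 = {x ∈ ℚ_2 : v_2(x) ≥ 0} and ℤ_2^× = {x ∈ ℤ_2 : v_2(x) = 0}. Here v_2(69/47) = v_2(num) − v_2(den) = 0; compare against these criteria.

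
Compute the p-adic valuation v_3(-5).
v_3(-5) = 0

v_3(n) is the largest exponent k such that 3^k divides n. Factor out: -5 = -3^0 · 5. (Sign doesn't affect v_p.) So v_3(-5) = 0.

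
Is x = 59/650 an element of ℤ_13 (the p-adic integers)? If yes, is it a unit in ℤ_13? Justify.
x ∉ ℤ_13 (v_13(x) = -1 < 0)

ℤ_13 = {x ∈ ℚ_13 : v_13(x) ≥ 0} and ℤ_13^× = {x ∈ ℤ_13 : v_13(x) = 0}. Here v_13(59/650) = v_13(num) − v_13(den) = -1; compare against these criteria.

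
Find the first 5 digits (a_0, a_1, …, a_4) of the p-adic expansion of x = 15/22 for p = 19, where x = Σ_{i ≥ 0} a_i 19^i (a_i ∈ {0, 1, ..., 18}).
(a_0, …, a_4) = (5, 11, 2, 18, 12)

v_19(15/22) = 0 (numerator and denominator both coprime to 19), so x ∈ ℤ_19^×. Compute digits iteratively via a_i = x_i mod 19, x_{i+1} = (x_i − a_i)/19, with x_0 = x:
  x_0 = 15/22;  a_0 = 5;  x_1 = (x_0 − 5)/19 = -5/22
  x_1 = -5/22;  a_1 = 11;  x_2 = (x_1 − 11)/19 = -13/22
  x_2 = -13/22;  a_2 = 2;  x_3 = (x_2 − 2)/19 = -3/22
  x_3 = -3/22;  a_3 = 18;  x_4 = (x_3 − 18)/19 = -21/22
  x_4 = -21/22;  a_4 = 12;  x_5 = (x_4 − 12)/19 = -15/22
Digits: (5, 11, 2, 18, 12).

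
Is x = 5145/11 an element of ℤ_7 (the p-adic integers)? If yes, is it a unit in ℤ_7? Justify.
x ∈ ℤ_7 but not a unit; v_7(x) = 3 > 0

ℤ_7 = {x ∈ ℚ_7 : v_7(x) ≥ 0} and ℤ_7^× = {x ∈ ℤ_7 : v_7(x) = 0}. Here v_7(5145/11) = v_7(num) − v_7(den) = 3; compare against these criteria.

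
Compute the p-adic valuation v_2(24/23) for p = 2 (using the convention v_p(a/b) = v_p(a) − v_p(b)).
v_2(24/23) = 3

Factor powers of 2 from the numerator and denominator of the reduced fraction: 24 = 2^3 · 3 and 23 = 2^0 · 23. Apply v_p(a/b) = v_p(a) − v_p(b): v_2(24/23) = 3 − 0 = 3.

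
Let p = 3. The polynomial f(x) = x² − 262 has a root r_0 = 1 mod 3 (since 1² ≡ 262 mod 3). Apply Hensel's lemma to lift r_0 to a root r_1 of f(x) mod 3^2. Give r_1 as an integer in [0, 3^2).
r_1 = 1 (mod 9)

Hensel's recurrence: r_{i+1} = r_i − f(r_i)·(f′(r_i))^{-1} mod 3^{i+2}, with f′(x) = 2x. Iterate:
  r_0 = 1 (mod 3)
  r_1 = 1 (mod 9)
Final: r_1 = 1, and one checks f(r_1) ≡ 0 mod 3^2.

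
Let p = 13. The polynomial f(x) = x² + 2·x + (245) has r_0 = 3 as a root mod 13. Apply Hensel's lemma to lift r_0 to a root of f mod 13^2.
r_1 = 55 (mod 169)

Hensel: r_{i+1} = r_i − f(r_i)·(f′(r_i))^{-1} mod 13^{i+2}, f′(x) = 2x + 2. Iterate:
  r_0 = 3 (mod 13)
  r_1 = 55 (mod 169)
Final: r = 55 satisfies f(r) ≡ 0 mod 13^2.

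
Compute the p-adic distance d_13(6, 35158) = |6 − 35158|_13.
d_13(6, 35158) = 1/2197

Step 1 — x − y = 6 − 35158 = -35152. Step 2 — v_13(-35152) = 3 (factor: -35152 = −(13^3 · 16); the sign does not affect v_p). Step 3 — |x − y|_13 = 13^{-3} = 1/2197.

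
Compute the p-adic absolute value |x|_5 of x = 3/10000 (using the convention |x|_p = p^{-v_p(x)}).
|3/10000|_5 = 625

Step 1 — compute v_5(x) by factoring powers of 5 out of the numerator and denominator: v_5(3/10000) = -4. Step 2 — apply |x|_p = p^{-v_p(x)} = 5^{4} = 625.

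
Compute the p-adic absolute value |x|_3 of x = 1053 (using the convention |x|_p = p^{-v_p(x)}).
|1053|_3 = 1/81

Step 1 — compute v_3(x) by factoring powers of 3 out of the numerator and denominator: v_3(1053) = 4. Step 2 — apply |x|_p = p^{-v_p(x)} = 3^{-4} = 1/81.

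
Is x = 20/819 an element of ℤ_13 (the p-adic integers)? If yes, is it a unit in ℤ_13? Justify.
x ∉ ℤ_13 (v_13(x) = -1 < 0)

ℤ_13 = {x ∈ ℚ_13 : v_13(x) ≥ 0} and ℤ_13^× = {x ∈ ℤ_13 : v_13(x) = 0}. Here v_13(20/819) = v_13(num) − v_13(den) = -1; compare against these criteria.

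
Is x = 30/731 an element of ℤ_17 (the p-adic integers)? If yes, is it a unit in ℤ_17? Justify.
x ∉ ℤ_17 (v_17(x) = -1 < 0)

ℤ_17 = {x ∈ ℚ_17 : v_17(x) ≥ 0} and ℤ_17^× = {x ∈ ℤ_17 : v_17(x) = 0}. Here v_17(30/731) = v_17(num) − v_17(den) = -1; compare against these criteria.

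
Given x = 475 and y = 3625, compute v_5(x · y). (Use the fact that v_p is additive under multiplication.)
v_5(1721875) = 5

v_p(x) = 2 (factor: 475 = 5^2 · 19); v_p(y) = 3 (factor: 3625 = 5^3 · 29). Additivity: v_p(xy) = v_p(x) + v_p(y) = 2 + 3 = 5. (Direct check: xy = 1721875 = 5^5 · (551).)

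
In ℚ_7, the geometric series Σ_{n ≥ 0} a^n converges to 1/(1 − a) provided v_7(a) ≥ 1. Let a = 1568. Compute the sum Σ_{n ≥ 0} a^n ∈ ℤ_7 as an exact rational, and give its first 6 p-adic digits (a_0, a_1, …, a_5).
Σ a^n = 1/(1 − a) = -1/1567;  first 6 digits = (1, 0, 4, 4, 2, 6)

v_7(a) = 2 ≥ 1, so the series converges in ℤ_7 to 1/(1 − a) = 1/(1 − 1568) = -1/1567. Expand this rational in ℤ_7: compute digits iteratively via d_i = x_i mod 7, x_{i+1} = (x_i − d_i)/7. The first 6 digits are (1, 0, 4, 4, 2, 6).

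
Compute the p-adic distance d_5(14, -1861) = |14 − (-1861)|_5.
d_5(14, -1861) = 1/625

Step 1 — x − y = 14 − (-1861) = 1875. Step 2 — v_5(1875) = 4 (factor: 1875 = (5^4 · 3); the sign does not affect v_p). Step 3 — |x − y|_5 = 5^{-4} = 1/625.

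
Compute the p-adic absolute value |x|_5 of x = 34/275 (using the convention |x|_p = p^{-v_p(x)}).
|34/275|_5 = 25

Step 1 — compute v_5(x) by factoring powers of 5 out of the numerator and denominator: v_5(34/275) = -2. Step 2 — apply |x|_p = p^{-v_p(x)} = 5^{2} = 25.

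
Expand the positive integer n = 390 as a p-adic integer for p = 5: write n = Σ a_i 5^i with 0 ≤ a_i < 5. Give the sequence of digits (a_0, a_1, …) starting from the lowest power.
(a_0, a_1, …) = (0, 3, 0, 3)

Repeated division by 5 gives the digits low-to-high: 390 = 3·5^1 + 3·5^3. Digit sequence: (0, 3, 0, 3).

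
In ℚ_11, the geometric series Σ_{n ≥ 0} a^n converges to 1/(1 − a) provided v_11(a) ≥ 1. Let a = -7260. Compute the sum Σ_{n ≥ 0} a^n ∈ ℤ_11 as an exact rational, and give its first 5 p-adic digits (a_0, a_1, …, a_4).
Σ a^n = 1/(1 − a) = 1/7261;  first 5 digits = (1, 0, 6, 5, 2)

v_11(a) = 2 ≥ 1, so the series converges in ℤ_11 to 1/(1 − a) = 1/(1 − (-7260)) = 1/7261. Expand this rational in ℤ_11: compute digits iteratively via d_i = x_i mod 11, x_{i+1} = (x_i − d_i)/11. The first 5 digits are (1, 0, 6, 5, 2).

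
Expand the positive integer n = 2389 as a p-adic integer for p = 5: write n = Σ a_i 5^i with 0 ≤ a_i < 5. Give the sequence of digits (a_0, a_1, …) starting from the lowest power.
(a_0, a_1, …) = (4, 2, 0, 4, 3)

Repeated division by 5 gives the digits low-to-high: 2389 = 4 + 2·5^1 + 4·5^3 + 3·5^4. Digit sequence: (4, 2, 0, 4, 3).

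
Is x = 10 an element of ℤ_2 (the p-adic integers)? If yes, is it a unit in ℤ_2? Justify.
x ∈ ℤ_2 but not a unit; v_2(x) = 1 > 0

ℤ_2 = {x ∈ ℚ_2 : v_2(x) ≥ 0} and ℤ_2^× = {x ∈ ℤ_2 : v_2(x) = 0}. Here v_2(10) = v_2(num) − v_2(den) = 1; compare against these criteria.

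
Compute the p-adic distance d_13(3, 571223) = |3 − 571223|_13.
d_13(3, 571223) = 1/28561

Step 1 — x − y = 3 − 571223 = -571220. Step 2 — v_13(-571220) = 4 (factor: -571220 = −(13^4 · 20); the sign does not affect v_p). Step 3 — |x − y|_13 = 13^{-4} = 1/28561.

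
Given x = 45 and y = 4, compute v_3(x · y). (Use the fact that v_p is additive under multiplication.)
v_3(180) = 2

v_p(x) = 2 (factor: 45 = 3^2 · 5); v_p(y) = 0 (factor: 4 = 3^0 · 4). Additivity: v_p(xy) = v_p(x) + v_p(y) = 2 + 0 = 2. (Direct check: xy = 180 = 3^2 · (20).)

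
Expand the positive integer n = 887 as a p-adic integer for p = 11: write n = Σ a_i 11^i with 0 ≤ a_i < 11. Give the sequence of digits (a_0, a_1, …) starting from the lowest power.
(a_0, a_1, …) = (7, 3, 7)

Repeated division by 11 gives the digits low-to-high: 887 = 7 + 3·11^1 + 7·11^2. Digit sequence: (7, 3, 7).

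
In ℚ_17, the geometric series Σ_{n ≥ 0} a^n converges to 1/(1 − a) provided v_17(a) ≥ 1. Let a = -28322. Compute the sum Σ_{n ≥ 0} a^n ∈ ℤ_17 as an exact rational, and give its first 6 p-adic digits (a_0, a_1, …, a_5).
Σ a^n = 1/(1 − a) = 1/28323;  first 6 digits = (1, 0, 4, 11, 15, 3)

v_17(a) = 2 ≥ 1, so the series converges in ℤ_17 to 1/(1 − a) = 1/(1 − (-28322)) = 1/28323. Expand this rational in ℤ_17: compute digits iteratively via d_i = x_i mod 17, x_{i+1} = (x_i − d_i)/17. The first 6 digits are (1, 0, 4, 11, 15, 3).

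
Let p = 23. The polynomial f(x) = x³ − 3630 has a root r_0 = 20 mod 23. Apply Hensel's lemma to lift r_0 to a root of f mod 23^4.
r_3 = 67433 (mod 279841)

Hensel: r_{i+1} = r_i − f(r_i)/f′(r_i) mod 23^{i+2}, where f′(x) = 3x². Iterate:
  r_0 = 20 (mod 23)
  r_1 = 250 (mod 529)
  r_2 = 6598 (mod 12167)
  r_3 = 67433 (mod 279841)
Final: r = 67433 with f(r) ≡ 0 mod 23^4.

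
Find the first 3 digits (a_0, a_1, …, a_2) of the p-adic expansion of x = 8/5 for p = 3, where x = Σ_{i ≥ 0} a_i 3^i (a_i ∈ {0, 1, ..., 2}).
(a_0, …, a_2) = (1, 2, 0)

v_3(8/5) = 0 (numerator and denominator both coprime to 3), so x ∈ ℤ_3^×. Compute digits iteratively via a_i = x_i mod 3, x_{i+1} = (x_i − a_i)/3, with x_0 = x:
  x_0 = 8/5;  a_0 = 1;  x_1 = (x_0 − 1)/3 = 1/5
  x_1 = 1/5;  a_1 = 2;  x_2 = (x_1 − 2)/3 = -3/5
  x_2 = -3/5;  a_2 = 0;  x_3 = (x_2 − 0)/3 = -1/5
Digits: (1, 2, 0).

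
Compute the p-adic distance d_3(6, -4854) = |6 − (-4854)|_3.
d_3(6, -4854) = 1/243

Step 1 — x − y = 6 − (-4854) = 4860. Step 2 — v_3(4860) = 5 (factor: 4860 = (3^5 · 20); the sign does not affect v_p). Step 3 — |x − y|_3 = 3^{-5} = 1/243.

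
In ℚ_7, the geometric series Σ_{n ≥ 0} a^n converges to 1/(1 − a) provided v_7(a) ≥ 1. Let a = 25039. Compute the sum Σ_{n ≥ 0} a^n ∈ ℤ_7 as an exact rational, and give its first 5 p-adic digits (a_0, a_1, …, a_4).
Σ a^n = 1/(1 − a) = -1/25038;  first 5 digits = (1, 0, 0, 3, 3)

v_7(a) = 3 ≥ 1, so the series converges in ℤ_7 to 1/(1 − a) = 1/(1 − 25039) = -1/25038. Expand this rational in ℤ_7: compute digits iteratively via d_i = x_i mod 7, x_{i+1} = (x_i − d_i)/7. The first 5 digits are (1, 0, 0, 3, 3).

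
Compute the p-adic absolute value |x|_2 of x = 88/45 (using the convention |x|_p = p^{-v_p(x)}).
|88/45|_2 = 1/8

Step 1 — compute v_2(x) by factoring powers of 2 out of the numerator and denominator: v_2(88/45) = 3. Step 2 — apply |x|_p = p^{-v_p(x)} = 2^{-3} = 1/8.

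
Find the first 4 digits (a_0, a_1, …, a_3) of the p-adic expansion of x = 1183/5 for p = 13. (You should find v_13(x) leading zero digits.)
(a_0, …, a_3) = (0, 0, 4, 5)

v_13(1183/5) = 2, so a_0 = ... = a_1 = 0. Factor out: x = 13^2 · u with u = 7/5 a unit in ℤ_13. Expand u iteratively via a_{v+i} = u_i mod 13, u_{i+1} = (u_i − a_{v+i})/13:
  u_0 = 7/5;  a_2 = 4;  u_1 = (u_0 − 4)/13 = -1/5
  u_1 = -1/5;  a_3 = 5;  u_2 = (u_1 − 5)/13 = -2/5
Digits: (0, 0, 4, 5).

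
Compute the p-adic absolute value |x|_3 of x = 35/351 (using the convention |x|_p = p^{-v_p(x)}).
|35/351|_3 = 27

Step 1 — compute v_3(x) by factoring powers of 3 out of the numerator and denominator: v_3(35/351) = -3. Step 2 — apply |x|_p = p^{-v_p(x)} = 3^{3} = 27.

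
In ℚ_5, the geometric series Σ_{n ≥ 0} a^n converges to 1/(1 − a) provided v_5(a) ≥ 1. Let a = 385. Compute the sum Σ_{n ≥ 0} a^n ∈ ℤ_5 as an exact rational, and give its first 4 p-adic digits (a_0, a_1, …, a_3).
Σ a^n = 1/(1 − a) = -1/384;  first 4 digits = (1, 2, 4, 1)

v_5(a) = 1 ≥ 1, so the series converges in ℤ_5 to 1/(1 − a) = 1/(1 − 385) = -1/384. Expand this rational in ℤ_5: compute digits iteratively via d_i = x_i mod 5, x_{i+1} = (x_i − d_i)/5. The first 4 digits are (1, 2, 4, 1).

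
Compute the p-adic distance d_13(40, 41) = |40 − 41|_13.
d_13(40, 41) = 1

Step 1 — x − y = 40 − 41 = -1. Step 2 — v_13(-1) = 0 (factor: -1 = −(13^0 · 1); the sign does not affect v_p). Step 3 — |x − y|_13 = 13^{0} = 1.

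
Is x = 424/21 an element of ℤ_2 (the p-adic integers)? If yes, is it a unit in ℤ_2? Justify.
x ∈ ℤ_2 but not a unit; v_2(x) = 3 > 0

ℤ_2 = {x ∈ ℚ_2 : v_2(x) ≥ 0} and ℤ_2^× = {x ∈ ℤ_2 : v_2(x) = 0}. Here v_2(424/21) = v_2(num) − v_2(den) = 3; compare against these criteria.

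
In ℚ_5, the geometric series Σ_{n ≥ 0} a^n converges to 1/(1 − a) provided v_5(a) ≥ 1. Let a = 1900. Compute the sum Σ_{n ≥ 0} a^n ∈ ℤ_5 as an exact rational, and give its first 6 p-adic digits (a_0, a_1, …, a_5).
Σ a^n = 1/(1 − a) = -1/1899;  first 6 digits = (1, 0, 1, 0, 4, 0)

v_5(a) = 2 ≥ 1, so the series converges in ℤ_5 to 1/(1 − a) = 1/(1 − 1900) = -1/1899. Expand this rational in ℤ_5: compute digits iteratively via d_i = x_i mod 5, x_{i+1} = (x_i − d_i)/5. The first 6 digits are (1, 0, 1, 0, 4, 0).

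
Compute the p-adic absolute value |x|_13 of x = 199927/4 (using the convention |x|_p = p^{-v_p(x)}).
|199927/4|_13 = 1/28561

Step 1 — compute v_13(x) by factoring powers of 13 out of the numerator and denominator: v_13(199927/4) = 4. Step 2 — apply |x|_p = p^{-v_p(x)} = 13^{-4} = 1/28561.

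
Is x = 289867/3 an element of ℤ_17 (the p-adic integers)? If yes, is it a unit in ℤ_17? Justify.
x ∈ ℤ_17 but not a unit; v_17(x) = 3 > 0

ℤ_17 = {x ∈ ℚ_17 : v_17(x) ≥ 0} and ℤ_17^× = {x ∈ ℤ_17 : v_17(x) = 0}. Here v_17(289867/3) = v_17(num) − v_17(den) = 3; compare against these criteria.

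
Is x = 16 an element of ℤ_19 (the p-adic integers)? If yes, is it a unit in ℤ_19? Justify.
x ∈ ℤ_19^× (unit); v_19(x) = 0

ℤ_19 = {x ∈ ℚ_19 : v_19(x) ≥ 0} and ℤ_19^× = {x ∈ ℤ_19 : v_19(x) = 0}. Here v_19(16) = v_19(num) − v_19(den) = 0; compare against these criteria.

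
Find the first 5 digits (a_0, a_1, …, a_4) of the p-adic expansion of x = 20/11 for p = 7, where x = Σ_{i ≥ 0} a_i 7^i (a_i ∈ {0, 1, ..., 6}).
(a_0, …, a_4) = (5, 4, 0, 5, 5)

v_7(20/11) = 0 (numerator and denominator both coprime to 7), so x ∈ ℤ_7^×. Compute digits iteratively via a_i = x_i mod 7, x_{i+1} = (x_i − a_i)/7, with x_0 = x:
  x_0 = 20/11;  a_0 = 5;  x_1 = (x_0 − 5)/7 = -5/11
  x_1 = -5/11;  a_1 = 4;  x_2 = (x_1 − 4)/7 = -7/11
  x_2 = -7/11;  a_2 = 0;  x_3 = (x_2 − 0)/7 = -1/11
  x_3 = -1/11;  a_3 = 5;  x_4 = (x_3 − 5)/7 = -8/11
  x_4 = -8/11;  a_4 = 5;  x_5 = (x_4 − 5)/7 = -9/11
Digits: (5, 4, 0, 5, 5).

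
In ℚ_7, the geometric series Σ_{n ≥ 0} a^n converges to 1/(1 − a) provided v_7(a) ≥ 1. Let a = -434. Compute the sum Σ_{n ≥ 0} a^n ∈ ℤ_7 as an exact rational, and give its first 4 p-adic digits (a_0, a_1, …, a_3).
Σ a^n = 1/(1 − a) = 1/435;  first 4 digits = (1, 1, 6, 2)

v_7(a) = 1 ≥ 1, so the series converges in ℤ_7 to 1/(1 − a) = 1/(1 − (-434)) = 1/435. Expand this rational in ℤ_7: compute digits iteratively via d_i = x_i mod 7, x_{i+1} = (x_i − d_i)/7. The first 4 digits are (1, 1, 6, 2).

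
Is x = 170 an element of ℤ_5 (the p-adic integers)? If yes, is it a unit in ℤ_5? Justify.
x ∈ ℤ_5 but not a unit; v_5(x) = 1 > 0

ℤ_5 = {x ∈ ℚ_5 : v_5(x) ≥ 0} and ℤ_5^× = {x ∈ ℤ_5 : v_5(x) = 0}. Here v_5(170) = v_5(num) − v_5(den) = 1; compare against these criteria.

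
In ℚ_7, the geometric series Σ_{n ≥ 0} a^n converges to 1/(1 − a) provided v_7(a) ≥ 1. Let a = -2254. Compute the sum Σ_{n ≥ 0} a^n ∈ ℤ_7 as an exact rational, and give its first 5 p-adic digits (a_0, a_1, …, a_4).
Σ a^n = 1/(1 − a) = 1/2255;  first 5 digits = (1, 0, 3, 0, 1)

v_7(a) = 2 ≥ 1, so the series converges in ℤ_7 to 1/(1 − a) = 1/(1 − (-2254)) = 1/2255. Expand this rational in ℤ_7: compute digits iteratively via d_i = x_i mod 7, x_{i+1} = (x_i − d_i)/7. The first 5 digits are (1, 0, 3, 0, 1).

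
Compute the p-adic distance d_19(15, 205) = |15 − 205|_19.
d_19(15, 205) = 1/19

Step 1 — x − y = 15 − 205 = -190. Step 2 — v_19(-190) = 1 (factor: -190 = −(19^1 · 10); the sign does not affect v_p). Step 3 — |x − y|_19 = 19^{-1} = 1/19.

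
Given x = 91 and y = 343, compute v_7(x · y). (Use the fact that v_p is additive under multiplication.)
v_7(31213) = 4

v_p(x) = 1 (factor: 91 = 7^1 · 13); v_p(y) = 3 (factor: 343 = 7^3 · 1). Additivity: v_p(xy) = v_p(x) + v_p(y) = 1 + 3 = 4. (Direct check: xy = 31213 = 7^4 · (13).)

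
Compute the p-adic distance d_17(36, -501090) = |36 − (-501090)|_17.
d_17(36, -501090) = 1/83521

Step 1 — x − y = 36 − (-501090) = 501126. Step 2 — v_17(501126) = 4 (factor: 501126 = (17^4 · 6); the sign does not affect v_p). Step 3 — |x − y|_17 = 17^{-4} = 1/83521.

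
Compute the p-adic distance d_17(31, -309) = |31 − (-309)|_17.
d_17(31, -309) = 1/17

Step 1 — x − y = 31 − (-309) = 340. Step 2 — v_17(340) = 1 (factor: 340 = (17^1 · 20); the sign does not affect v_p). Step 3 — |x − y|_17 = 17^{-1} = 1/17.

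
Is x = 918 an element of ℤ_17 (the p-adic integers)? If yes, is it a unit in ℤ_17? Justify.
x ∈ ℤ_17 but not a unit; v_17(x) = 1 > 0

ℤ_17 = {x ∈ ℚ_17 : v_17(x) ≥ 0} and ℤ_17^× = {x ∈ ℤ_17 : v_17(x) = 0}. Here v_17(918) = v_17(num) − v_17(den) = 1; compare against these criteria.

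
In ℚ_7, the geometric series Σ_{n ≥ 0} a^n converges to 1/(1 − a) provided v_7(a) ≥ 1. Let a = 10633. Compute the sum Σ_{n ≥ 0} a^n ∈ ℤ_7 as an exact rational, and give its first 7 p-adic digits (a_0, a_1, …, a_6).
Σ a^n = 1/(1 − a) = -1/10632;  first 7 digits = (1, 0, 0, 3, 4, 0, 2)

v_7(a) = 3 ≥ 1, so the series converges in ℤ_7 to 1/(1 − a) = 1/(1 − 10633) = -1/10632. Expand this rational in ℤ_7: compute digits iteratively via d_i = x_i mod 7, x_{i+1} = (x_i − d_i)/7. The first 7 digits are (1, 0, 0, 3, 4, 0, 2).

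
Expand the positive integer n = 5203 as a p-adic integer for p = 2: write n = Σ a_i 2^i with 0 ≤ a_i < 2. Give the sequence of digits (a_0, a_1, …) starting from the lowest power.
(a_0, a_1, …) = (1, 1, 0, 0, 1, 0, 1, 0, 0, 0, 1, 0, 1)

Repeated division by 2 gives the digits low-to-high: 5203 = 1 + 1·2^1 + 1·2^4 + 1·2^6 + 1·2^10 + 1·2^12. Digit sequence: (1, 1, 0, 0, 1, 0, 1, 0, 0, 0, 1, 0, 1).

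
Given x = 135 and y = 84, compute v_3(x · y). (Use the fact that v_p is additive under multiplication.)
v_3(11340) = 4

v_p(x) = 3 (factor: 135 = 3^3 · 5); v_p(y) = 1 (factor: 84 = 3^1 · 28). Additivity: v_p(xy) = v_p(x) + v_p(y) = 3 + 1 = 4. (Direct check: xy = 11340 = 3^4 · (140).)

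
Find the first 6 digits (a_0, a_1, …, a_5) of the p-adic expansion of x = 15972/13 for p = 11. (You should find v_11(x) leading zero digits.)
(a_0, …, a_5) = (0, 0, 0, 6, 8, 6)

v_11(15972/13) = 3, so a_0 = ... = a_2 = 0. Factor out: x = 11^3 · u with u = 12/13 a unit in ℤ_11. Expand u iteratively via a_{v+i} = u_i mod 11, u_{i+1} = (u_i − a_{v+i})/11:
  u_0 = 12/13;  a_3 = 6;  u_1 = (u_0 − 6)/11 = -6/13
  u_1 = -6/13;  a_4 = 8;  u_2 = (u_1 − 8)/11 = -10/13
  u_2 = -10/13;  a_5 = 6;  u_3 = (u_2 − 6)/11 = -8/13
Digits: (0, 0, 0, 6, 8, 6).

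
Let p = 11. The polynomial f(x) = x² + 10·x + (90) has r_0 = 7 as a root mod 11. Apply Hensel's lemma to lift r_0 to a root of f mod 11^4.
r_3 = 10732 (mod 14641)

Hensel: r_{i+1} = r_i − f(r_i)·(f′(r_i))^{-1} mod 11^{i+2}, f′(x) = 2x + 10. Iterate:
  r_0 = 7 (mod 11)
  r_1 = 84 (mod 121)
  r_2 = 84 (mod 1331)
  r_3 = 10732 (mod 14641)
Final: r = 10732 satisfies f(r) ≡ 0 mod 11^4.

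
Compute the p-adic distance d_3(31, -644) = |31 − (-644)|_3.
d_3(31, -644) = 1/27

Step 1 — x − y = 31 − (-644) = 675. Step 2 — v_3(675) = 3 (factor: 675 = (3^3 · 25); the sign does not affect v_p). Step 3 — |x − y|_3 = 3^{-3} = 1/27.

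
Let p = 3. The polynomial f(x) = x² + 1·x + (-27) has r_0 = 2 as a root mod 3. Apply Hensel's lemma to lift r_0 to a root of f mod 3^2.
r_1 = 8 (mod 9)

Hensel: r_{i+1} = r_i − f(r_i)·(f′(r_i))^{-1} mod 3^{i+2}, f′(x) = 2x + 1. Iterate:
  r_0 = 2 (mod 3)
  r_1 = 8 (mod 9)
Final: r = 8 satisfies f(r) ≡ 0 mod 3^2.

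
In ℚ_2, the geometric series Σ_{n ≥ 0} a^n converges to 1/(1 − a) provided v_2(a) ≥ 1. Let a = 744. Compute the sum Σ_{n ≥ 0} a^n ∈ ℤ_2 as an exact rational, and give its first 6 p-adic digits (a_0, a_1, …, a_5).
Σ a^n = 1/(1 − a) = -1/743;  first 6 digits = (1, 0, 0, 1, 0, 1)

v_2(a) = 3 ≥ 1, so the series converges in ℤ_2 to 1/(1 − a) = 1/(1 − 744) = -1/743. Expand this rational in ℤ_2: compute digits iteratively via d_i = x_i mod 2, x_{i+1} = (x_i − d_i)/2. The first 6 digits are (1, 0, 0, 1, 0, 1).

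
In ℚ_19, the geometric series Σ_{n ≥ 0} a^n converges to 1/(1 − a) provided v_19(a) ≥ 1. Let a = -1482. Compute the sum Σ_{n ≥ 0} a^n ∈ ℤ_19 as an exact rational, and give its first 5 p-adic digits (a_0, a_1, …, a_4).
Σ a^n = 1/(1 − a) = 1/1483;  first 5 digits = (1, 17, 18, 7, 3)

v_19(a) = 1 ≥ 1, so the series converges in ℤ_19 to 1/(1 − a) = 1/(1 − (-1482)) = 1/1483. Expand this rational in ℤ_19: compute digits iteratively via d_i = x_i mod 19, x_{i+1} = (x_i − d_i)/19. The first 5 digits are (1, 17, 18, 7, 3).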